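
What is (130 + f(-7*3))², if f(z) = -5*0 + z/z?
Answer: 17161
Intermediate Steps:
f(z) = 1 (f(z) = 0 + 1 = 1)
(130 + f(-7*3))² = (130 + 1)² = 131² = 17161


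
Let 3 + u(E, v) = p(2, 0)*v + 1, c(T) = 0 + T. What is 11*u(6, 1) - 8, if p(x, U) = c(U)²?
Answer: -30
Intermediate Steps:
c(T) = T
p(x, U) = U²
u(E, v) = -2 (u(E, v) = -3 + (0²*v + 1) = -3 + (0*v + 1) = -3 + (0 + 1) = -3 + 1 = -2)
11*u(6, 1) - 8 = 11*(-2) - 8 = -22 - 8 = -30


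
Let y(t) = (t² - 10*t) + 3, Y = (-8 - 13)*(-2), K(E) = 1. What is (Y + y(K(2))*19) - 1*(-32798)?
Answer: 32726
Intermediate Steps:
Y = 42 (Y = -21*(-2) = 42)
y(t) = 3 + t² - 10*t
(Y + y(K(2))*19) - 1*(-32798) = (42 + (3 + 1² - 10*1)*19) - 1*(-32798) = (42 + (3 + 1 - 10)*19) + 32798 = (42 - 6*19) + 32798 = (42 - 114) + 32798 = -72 + 32798 = 32726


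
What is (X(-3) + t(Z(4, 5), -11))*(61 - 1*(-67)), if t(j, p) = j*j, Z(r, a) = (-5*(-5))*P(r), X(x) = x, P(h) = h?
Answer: 1279616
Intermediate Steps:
Z(r, a) = 25*r (Z(r, a) = (-5*(-5))*r = 25*r)
t(j, p) = j**2
(X(-3) + t(Z(4, 5), -11))*(61 - 1*(-67)) = (-3 + (25*4)**2)*(61 - 1*(-67)) = (-3 + 100**2)*(61 + 67) = (-3 + 10000)*128 = 9997*128 = 1279616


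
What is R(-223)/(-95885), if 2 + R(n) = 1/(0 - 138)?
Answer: 277/13232130 ≈ 2.0934e-5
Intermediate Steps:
R(n) = -277/138 (R(n) = -2 + 1/(0 - 138) = -2 + 1/(-138) = -2 - 1/138 = -277/138)
R(-223)/(-95885) = -277/138/(-95885) = -277/138*(-1/95885) = 277/13232130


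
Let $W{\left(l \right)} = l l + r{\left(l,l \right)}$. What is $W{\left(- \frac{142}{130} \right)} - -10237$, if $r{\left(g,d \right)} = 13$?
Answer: $\frac{43311291}{4225} \approx 10251.0$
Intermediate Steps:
$W{\left(l \right)} = 13 + l^{2}$ ($W{\left(l \right)} = l l + 13 = l^{2} + 13 = 13 + l^{2}$)
$W{\left(- \frac{142}{130} \right)} - -10237 = \left(13 + \left(- \frac{142}{130}\right)^{2}\right) - -10237 = \left(13 + \left(\left(-142\right) \frac{1}{130}\right)^{2}\right) + 10237 = \left(13 + \left(- \frac{71}{65}\right)^{2}\right) + 10237 = \left(13 + \frac{5041}{4225}\right) + 10237 = \frac{59966}{4225} + 10237 = \frac{43311291}{4225}$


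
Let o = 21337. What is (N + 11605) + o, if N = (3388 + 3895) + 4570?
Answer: 44795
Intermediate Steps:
N = 11853 (N = 7283 + 4570 = 11853)
(N + 11605) + o = (11853 + 11605) + 21337 = 23458 + 21337 = 44795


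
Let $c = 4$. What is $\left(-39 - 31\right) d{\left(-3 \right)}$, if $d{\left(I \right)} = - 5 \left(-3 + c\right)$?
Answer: $350$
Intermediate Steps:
$d{\left(I \right)} = -5$ ($d{\left(I \right)} = - 5 \left(-3 + 4\right) = \left(-5\right) 1 = -5$)
$\left(-39 - 31\right) d{\left(-3 \right)} = \left(-39 - 31\right) \left(-5\right) = \left(-70\right) \left(-5\right) = 350$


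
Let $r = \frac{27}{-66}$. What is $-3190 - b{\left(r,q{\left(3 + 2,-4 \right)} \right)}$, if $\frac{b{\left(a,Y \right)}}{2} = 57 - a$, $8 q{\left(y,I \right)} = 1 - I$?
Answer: $- \frac{36353}{11} \approx -3304.8$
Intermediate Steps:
$q{\left(y,I \right)} = \frac{1}{8} - \frac{I}{8}$ ($q{\left(y,I \right)} = \frac{1 - I}{8} = \frac{1}{8} - \frac{I}{8}$)
$r = - \frac{9}{22}$ ($r = 27 \left(- \frac{1}{66}\right) = - \frac{9}{22} \approx -0.40909$)
$b{\left(a,Y \right)} = 114 - 2 a$ ($b{\left(a,Y \right)} = 2 \left(57 - a\right) = 114 - 2 a$)
$-3190 - b{\left(r,q{\left(3 + 2,-4 \right)} \right)} = -3190 - \left(114 - - \frac{9}{11}\right) = -3190 - \left(114 + \frac{9}{11}\right) = -3190 - \frac{1263}{11} = - \frac{36353}{11}$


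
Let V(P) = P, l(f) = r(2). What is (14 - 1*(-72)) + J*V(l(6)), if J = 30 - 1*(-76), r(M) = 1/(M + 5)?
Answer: 708/7 ≈ 101.14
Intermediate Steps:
r(M) = 1/(5 + M)
l(f) = ⅐ (l(f) = 1/(5 + 2) = 1/7 = ⅐)
J = 106 (J = 30 + 76 = 106)
(14 - 1*(-72)) + J*V(l(6)) = (14 - 1*(-72)) + 106*(⅐) = (14 + 72) + 106/7 = 86 + 106/7 = 708/7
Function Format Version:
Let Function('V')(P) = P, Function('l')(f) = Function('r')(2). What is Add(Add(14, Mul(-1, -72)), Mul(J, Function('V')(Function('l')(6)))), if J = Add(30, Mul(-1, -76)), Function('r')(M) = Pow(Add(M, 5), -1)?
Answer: Rational(708, 7) ≈ 101.14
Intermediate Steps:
Function('r')(M) = Pow(Add(5, M), -1)
Function('l')(f) = Rational(1, 7) (Function('l')(f) = Pow(Add(5, 2), -1) = Pow(7, -1) = Rational(1, 7))
J = 106 (J = Add(30, 76) = 106)
Add(Add(14, Mul(-1, -72)), Mul(J, Function('V')(Function('l')(6)))) = Add(Add(14, Mul(-1, -72)), Mul(106, Rational(1, 7))) = Add(Add(14, 72), Rational(106, 7)) = Add(86, Rational(106, 7)) = Rational(708, 7)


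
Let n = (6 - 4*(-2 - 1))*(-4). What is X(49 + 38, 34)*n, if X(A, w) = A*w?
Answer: -212976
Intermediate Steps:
n = -72 (n = (6 - 4*(-3))*(-4) = (6 + 12)*(-4) = 18*(-4) = -72)
X(49 + 38, 34)*n = ((49 + 38)*34)*(-72) = (87*34)*(-72) = 2958*(-72) = -212976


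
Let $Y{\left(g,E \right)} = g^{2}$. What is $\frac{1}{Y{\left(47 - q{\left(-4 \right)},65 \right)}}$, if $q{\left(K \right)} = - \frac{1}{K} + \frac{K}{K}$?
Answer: $\frac{16}{33489} \approx 0.00047777$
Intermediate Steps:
$q{\left(K \right)} = 1 - \frac{1}{K}$ ($q{\left(K \right)} = - \frac{1}{K} + 1 = 1 - \frac{1}{K}$)
$\frac{1}{Y{\left(47 - q{\left(-4 \right)},65 \right)}} = \frac{1}{\left(47 - \frac{-1 - 4}{-4}\right)^{2}} = \frac{1}{\left(47 - \left(- \frac{1}{4}\right) \left(-5\right)\right)^{2}} = \frac{1}{\left(47 - \frac{5}{4}\right)^{2}} = \frac{1}{\left(\frac{183}{4}\right)^{2}} = \frac{1}{\frac{33489}{16}} = \frac{16}{33489}$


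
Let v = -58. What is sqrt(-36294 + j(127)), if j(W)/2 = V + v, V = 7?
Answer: 6*I*sqrt(1011) ≈ 190.78*I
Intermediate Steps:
j(W) = -102 (j(W) = 2*(7 - 58) = 2*(-51) = -102)
sqrt(-36294 + j(127)) = sqrt(-36294 - 102) = sqrt(-36396) = 6*I*sqrt(1011)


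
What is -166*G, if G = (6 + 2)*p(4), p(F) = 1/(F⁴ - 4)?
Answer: -332/63 ≈ -5.2698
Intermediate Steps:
p(F) = 1/(-4 + F⁴)
G = 2/63 (G = (6 + 2)/(-4 + 4⁴) = 8/(-4 + 256) = 8/252 = 8*(1/252) = 2/63 ≈ 0.031746)
-166*G = -166*2/63 = -332/63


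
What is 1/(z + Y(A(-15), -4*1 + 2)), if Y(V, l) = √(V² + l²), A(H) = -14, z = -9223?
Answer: -9223/85063529 - 10*√2/85063529 ≈ -0.00010859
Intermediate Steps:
1/(z + Y(A(-15), -4*1 + 2)) = 1/(-9223 + √((-14)² + (-4*1 + 2)²)) = 1/(-9223 + √(196 + (-4 + 2)²)) = 1/(-9223 + √(196 + (-2)²)) = 1/(-9223 + √(196 + 4)) = 1/(-9223 + √200) = 1/(-9223 + 10*√2)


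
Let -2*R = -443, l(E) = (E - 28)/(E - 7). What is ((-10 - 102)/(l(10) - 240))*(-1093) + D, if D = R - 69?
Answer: -84901/246 ≈ -345.13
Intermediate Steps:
l(E) = (-28 + E)/(-7 + E)
R = 443/2 (R = -½*(-443) = 443/2 ≈ 221.50)
D = 305/2 (D = 443/2 - 69 = 305/2 ≈ 152.50)
((-10 - 102)/(l(10) - 240))*(-1093) + D = ((-10 - 102)/((-28 + 10)/(-7 + 10) - 240))*(-1093) + 305/2 = -112/(-18/3 - 240)*(-1093) + 305/2 = -112/((⅓)*(-18) - 240)*(-1093) + 305/2 = -112/(-6 - 240)*(-1093) + 305/2 = -112/(-246)*(-1093) + 305/2 = -112*(-1/246)*(-1093) + 305/2 = (56/123)*(-1093) + 305/2 = -61208/123 + 305/2 = -84901/246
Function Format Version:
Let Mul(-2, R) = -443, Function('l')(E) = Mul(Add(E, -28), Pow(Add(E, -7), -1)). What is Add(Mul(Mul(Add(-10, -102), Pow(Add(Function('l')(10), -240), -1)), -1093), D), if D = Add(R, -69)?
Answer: Rational(-84901, 246) ≈ -345.13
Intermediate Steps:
Function('l')(E) = Mul(Pow(Add(-7, E), -1), Add(-28, E)) (Function('l')(E) = Mul(Add(-28, E), Pow(Add(-7, E), -1)) = Mul(Pow(Add(-7, E), -1), Add(-28, E)))
R = Rational(443, 2) (R = Mul(Rational(-1, 2), -443) = Rational(443, 2) ≈ 221.50)
D = Rational(305, 2) (D = Add(Rational(443, 2), -69) = Rational(305, 2) ≈ 152.50)
Add(Mul(Mul(Add(-10, -102), Pow(Add(Function('l')(10), -240), -1)), -1093), D) = Add(Mul(Mul(Add(-10, -102), Pow(Add(Mul(Pow(Add(-7, 10), -1), Add(-28, 10)), -240), -1)), -1093), Rational(305, 2)) = Add(Mul(Mul(-112, Pow(Add(Mul(Pow(3, -1), -18), -240), -1)), -1093), Rational(305, 2)) = Add(Mul(Mul(-112, Pow(Add(Mul(Rational(1, 3), -18), -240), -1)), -1093), Rational(305, 2)) = Add(Mul(Mul(-112, Pow(Add(-6, -240), -1)), -1093), Rational(305, 2)) = Add(Mul(Mul(-112, Pow(-246, -1)), -1093), Rational(305, 2)) = Add(Mul(Mul(-112, Rational(-1, 246)), -1093), Rational(305, 2)) = Add(Mul(Rational(56, 123), -1093), Rational(305, 2)) = Add(Rational(-61208, 123), Rational(305, 2)) = Rational(-84901, 246)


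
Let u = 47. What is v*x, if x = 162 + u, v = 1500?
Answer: 313500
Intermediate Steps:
x = 209 (x = 162 + 47 = 209)
v*x = 1500*209 = 313500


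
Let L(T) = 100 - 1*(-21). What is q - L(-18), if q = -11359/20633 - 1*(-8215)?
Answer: 166992143/20633 ≈ 8093.5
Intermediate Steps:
q = 169488736/20633 (q = -11359*1/20633 + 8215 = -11359/20633 + 8215 = 169488736/20633 ≈ 8214.5)
L(T) = 121 (L(T) = 100 + 21 = 121)
q - L(-18) = 169488736/20633 - 1*121 = 169488736/20633 - 121 = 166992143/20633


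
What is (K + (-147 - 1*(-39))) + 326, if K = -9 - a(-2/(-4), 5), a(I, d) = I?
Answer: 417/2 ≈ 208.50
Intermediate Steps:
K = -19/2 (K = -9 - (-2)/(-4) = -9 - (-2)*(-1)/4 = -9 - 1*1/2 = -9 - 1/2 = -19/2 ≈ -9.5000)
(K + (-147 - 1*(-39))) + 326 = (-19/2 + (-147 - 1*(-39))) + 326 = (-19/2 + (-147 + 39)) + 326 = (-19/2 - 108) + 326 = -235/2 + 326 = 417/2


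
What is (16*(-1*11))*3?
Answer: -528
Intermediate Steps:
(16*(-1*11))*3 = (16*(-11))*3 = -176*3 = -528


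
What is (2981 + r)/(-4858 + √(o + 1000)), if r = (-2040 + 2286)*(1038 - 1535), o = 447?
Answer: 579467098/23598717 + 119281*√1447/23598717 ≈ 24.747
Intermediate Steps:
r = -122262 (r = 246*(-497) = -122262)
(2981 + r)/(-4858 + √(o + 1000)) = (2981 - 122262)/(-4858 + √(447 + 1000)) = -119281/(-4858 + √1447)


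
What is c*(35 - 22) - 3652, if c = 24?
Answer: -3340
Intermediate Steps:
c*(35 - 22) - 3652 = 24*(35 - 22) - 3652 = 24*13 - 3652 = 312 - 3652 = -3340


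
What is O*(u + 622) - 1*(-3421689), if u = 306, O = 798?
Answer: 4162233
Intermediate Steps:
O*(u + 622) - 1*(-3421689) = 798*(306 + 622) - 1*(-3421689) = 798*928 + 3421689 = 740544 + 3421689 = 4162233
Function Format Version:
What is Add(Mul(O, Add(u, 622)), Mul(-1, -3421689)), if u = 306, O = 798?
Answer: 4162233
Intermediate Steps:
Add(Mul(O, Add(u, 622)), Mul(-1, -3421689)) = Add(Mul(798, Add(306, 622)), Mul(-1, -3421689)) = Add(Mul(798, 928), 3421689) = Add(740544, 3421689) = 4162233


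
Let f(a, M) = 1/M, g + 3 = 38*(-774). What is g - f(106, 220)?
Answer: -6471301/220 ≈ -29415.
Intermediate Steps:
g = -29415 (g = -3 + 38*(-774) = -3 - 29412 = -29415)
g - f(106, 220) = -29415 - 1/220 = -6471301/220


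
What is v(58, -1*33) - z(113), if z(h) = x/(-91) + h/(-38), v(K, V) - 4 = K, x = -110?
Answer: 220499/3458 ≈ 63.765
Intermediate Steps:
v(K, V) = 4 + K
z(h) = 110/91 - h/38 (z(h) = -110/(-91) + h/(-38) = -110*(-1/91) + h*(-1/38) = 110/91 - h/38)
v(58, -1*33) - z(113) = (4 + 58) - (110/91 - 1/38*113) = 62 - (110/91 - 113/38) = 62 - 1*(-6103/3458) = 62 + 6103/3458 = 220499/3458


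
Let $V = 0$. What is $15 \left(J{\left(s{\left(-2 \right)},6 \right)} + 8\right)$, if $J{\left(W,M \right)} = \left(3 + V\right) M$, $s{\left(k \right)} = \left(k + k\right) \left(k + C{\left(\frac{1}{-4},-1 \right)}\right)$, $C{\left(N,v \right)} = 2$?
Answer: $390$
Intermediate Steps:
$s{\left(k \right)} = 2 k \left(2 + k\right)$ ($s{\left(k \right)} = \left(k + k\right) \left(k + 2\right) = 2 k \left(2 + k\right)$)
$J{\left(W,M \right)} = 3 M$ ($J{\left(W,M \right)} = \left(3 + 0\right) M = 3 M$)
$15 \left(J{\left(s{\left(-2 \right)},6 \right)} + 8\right) = 15 \left(3 \cdot 6 + 8\right) = 15 \left(18 + 8\right) = 15 \cdot 26 = 390$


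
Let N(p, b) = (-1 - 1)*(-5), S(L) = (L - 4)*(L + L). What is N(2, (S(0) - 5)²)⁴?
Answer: 10000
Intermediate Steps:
S(L) = 2*L*(-4 + L) (S(L) = (-4 + L)*(2*L) = 2*L*(-4 + L))
N(p, b) = 10 (N(p, b) = -2*(-5) = 10)
N(2, (S(0) - 5)²)⁴ = 10⁴ = 10000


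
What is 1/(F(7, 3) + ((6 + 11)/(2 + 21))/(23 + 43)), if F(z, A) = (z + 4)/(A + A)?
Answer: 759/1400 ≈ 0.54214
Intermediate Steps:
F(z, A) = (4 + z)/(2*A) (F(z, A) = (4 + z)/((2*A)) = (4 + z)*(1/(2*A)) = (4 + z)/(2*A))
1/(F(7, 3) + ((6 + 11)/(2 + 21))/(23 + 43)) = 1/((½)*(4 + 7)/3 + ((6 + 11)/(2 + 21))/(23 + 43)) = 1/((½)*(⅓)*11 + (17/23)/66) = 1/(11/6 + (17*(1/23))*(1/66)) = 1/(11/6 + (17/23)*(1/66)) = 1/(11/6 + 17/1518) = 1/(1400/759) = 759/1400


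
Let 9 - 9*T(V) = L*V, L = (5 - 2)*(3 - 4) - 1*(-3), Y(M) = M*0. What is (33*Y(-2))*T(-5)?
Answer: 0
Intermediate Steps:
Y(M) = 0
L = 0 (L = 3*(-1) + 3 = -3 + 3 = 0)
T(V) = 1 (T(V) = 1 - 0*V = 1 - ⅑*0 = 1 + 0 = 1)
(33*Y(-2))*T(-5) = (33*0)*1 = 0*1 = 0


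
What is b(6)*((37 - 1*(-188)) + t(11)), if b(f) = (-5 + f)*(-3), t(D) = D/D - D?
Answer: -645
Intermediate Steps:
t(D) = 1 - D
b(f) = 15 - 3*f
b(6)*((37 - 1*(-188)) + t(11)) = (15 - 3*6)*((37 - 1*(-188)) + (1 - 1*11)) = (15 - 18)*((37 + 188) + (1 - 11)) = -3*(225 - 10) = -3*215 = -645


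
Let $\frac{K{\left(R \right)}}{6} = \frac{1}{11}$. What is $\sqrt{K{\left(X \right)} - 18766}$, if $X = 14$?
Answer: $\frac{2 i \sqrt{567655}}{11} \approx 136.99 i$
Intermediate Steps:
$K{\left(R \right)} = \frac{6}{11}$
$\sqrt{K{\left(X \right)} - 18766} = \sqrt{\frac{6}{11} - 18766} = \sqrt{- \frac{206420}{11}} = \frac{2 i \sqrt{567655}}{11}$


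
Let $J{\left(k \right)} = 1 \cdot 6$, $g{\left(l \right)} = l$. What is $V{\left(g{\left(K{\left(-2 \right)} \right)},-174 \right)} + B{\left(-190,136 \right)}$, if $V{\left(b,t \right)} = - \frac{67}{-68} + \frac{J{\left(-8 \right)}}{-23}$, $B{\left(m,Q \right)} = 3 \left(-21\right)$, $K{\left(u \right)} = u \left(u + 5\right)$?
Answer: $- \frac{97399}{1564} \approx -62.276$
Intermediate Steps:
$K{\left(u \right)} = u \left(5 + u\right)$
$J{\left(k \right)} = 6$
$B{\left(m,Q \right)} = -63$
$V{\left(b,t \right)} = \frac{1133}{1564}$ ($V{\left(b,t \right)} = - \frac{67}{-68} + \frac{6}{-23} = \left(-67\right) \left(- \frac{1}{68}\right) + 6 \left(- \frac{1}{23}\right) = \frac{67}{68} - \frac{6}{23} = \frac{1133}{1564}$)
$V{\left(g{\left(K{\left(-2 \right)} \right)},-174 \right)} + B{\left(-190,136 \right)} = \frac{1133}{1564} - 63 = - \frac{97399}{1564}$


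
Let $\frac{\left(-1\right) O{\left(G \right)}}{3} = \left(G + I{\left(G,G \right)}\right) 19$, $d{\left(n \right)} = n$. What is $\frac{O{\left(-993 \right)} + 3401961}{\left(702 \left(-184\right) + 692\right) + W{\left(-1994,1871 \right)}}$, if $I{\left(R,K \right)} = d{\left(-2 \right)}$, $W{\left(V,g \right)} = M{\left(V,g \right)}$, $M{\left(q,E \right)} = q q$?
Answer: $\frac{288223}{320630} \approx 0.89893$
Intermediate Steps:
$M{\left(q,E \right)} = q^{2}$
$W{\left(V,g \right)} = V^{2}$
$I{\left(R,K \right)} = -2$
$O{\left(G \right)} = 114 - 57 G$ ($O{\left(G \right)} = - 3 \left(G - 2\right) 19 = - 3 \left(-2 + G\right) 19 = - 3 \left(-38 + 19 G\right) = 114 - 57 G$)
$\frac{O{\left(-993 \right)} + 3401961}{\left(702 \left(-184\right) + 692\right) + W{\left(-1994,1871 \right)}} = \frac{\left(114 - -56601\right) + 3401961}{\left(702 \left(-184\right) + 692\right) + \left(-1994\right)^{2}} = \frac{\left(114 + 56601\right) + 3401961}{\left(-129168 + 692\right) + 3976036} = \frac{56715 + 3401961}{-128476 + 3976036} = \frac{3458676}{3847560} = 3458676 \cdot \frac{1}{3847560} = \frac{288223}{320630}$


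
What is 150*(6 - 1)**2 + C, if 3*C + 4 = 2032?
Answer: 4426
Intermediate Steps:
C = 676 (C = -4/3 + (1/3)*2032 = -4/3 + 2032/3 = 676)
150*(6 - 1)**2 + C = 150*(6 - 1)**2 + 676 = 150*5**2 + 676 = 150*25 + 676 = 3750 + 676 = 4426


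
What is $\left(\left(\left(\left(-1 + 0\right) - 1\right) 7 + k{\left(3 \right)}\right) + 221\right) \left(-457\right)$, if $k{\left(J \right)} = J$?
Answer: $-95970$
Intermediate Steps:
$\left(\left(\left(\left(-1 + 0\right) - 1\right) 7 + k{\left(3 \right)}\right) + 221\right) \left(-457\right) = \left(\left(\left(\left(-1 + 0\right) - 1\right) 7 + 3\right) + 221\right) \left(-457\right) = \left(\left(\left(-1 - 1\right) 7 + 3\right) + 221\right) \left(-457\right) = \left(\left(\left(-2\right) 7 + 3\right) + 221\right) \left(-457\right) = \left(\left(-14 + 3\right) + 221\right) \left(-457\right) = \left(-11 + 221\right) \left(-457\right) = 210 \left(-457\right) = -95970$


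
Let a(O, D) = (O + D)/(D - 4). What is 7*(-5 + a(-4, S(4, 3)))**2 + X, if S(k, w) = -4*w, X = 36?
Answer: 148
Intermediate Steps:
a(O, D) = (D + O)/(-4 + D)
7*(-5 + a(-4, S(4, 3)))**2 + X = 7*(-5 + (-4*3 - 4)/(-4 - 4*3))**2 + 36 = 7*(-5 + (-12 - 4)/(-4 - 12))**2 + 36 = 7*(-5 - 16/(-16))**2 + 36 = 7*(-5 - 1/16*(-16))**2 + 36 = 7*(-5 + 1)**2 + 36 = 7*(-4)**2 + 36 = 7*16 + 36 = 112 + 36 = 148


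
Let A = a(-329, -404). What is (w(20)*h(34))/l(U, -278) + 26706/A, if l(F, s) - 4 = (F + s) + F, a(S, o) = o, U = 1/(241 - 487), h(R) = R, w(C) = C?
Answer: -466931439/6808006 ≈ -68.586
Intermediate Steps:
U = -1/246 (U = 1/(-246) = -1/246 ≈ -0.0040650)
A = -404
l(F, s) = 4 + s + 2*F (l(F, s) = 4 + ((F + s) + F) = 4 + (s + 2*F) = 4 + s + 2*F)
(w(20)*h(34))/l(U, -278) + 26706/A = (20*34)/(4 - 278 + 2*(-1/246)) + 26706/(-404) = 680/(4 - 278 - 1/123) + 26706*(-1/404) = 680/(-33703/123) - 13353/202 = 680*(-123/33703) - 13353/202 = -83640/33703 - 13353/202 = -466931439/6808006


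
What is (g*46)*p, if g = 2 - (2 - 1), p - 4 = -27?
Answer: -1058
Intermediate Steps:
p = -23 (p = 4 - 27 = -23)
g = 1 (g = 2 - 1*1 = 2 - 1 = 1)
(g*46)*p = (1*46)*(-23) = 46*(-23) = -1058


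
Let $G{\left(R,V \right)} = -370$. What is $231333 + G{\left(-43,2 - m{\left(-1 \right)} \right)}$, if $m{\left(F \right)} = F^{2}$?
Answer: $230963$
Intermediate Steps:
$231333 + G{\left(-43,2 - m{\left(-1 \right)} \right)} = 231333 - 370 = 230963$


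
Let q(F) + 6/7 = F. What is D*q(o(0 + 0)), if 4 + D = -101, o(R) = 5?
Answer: -435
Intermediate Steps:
q(F) = -6/7 + F
D = -105 (D = -4 - 101 = -105)
D*q(o(0 + 0)) = -105*(-6/7 + 5) = -105*29/7 = -435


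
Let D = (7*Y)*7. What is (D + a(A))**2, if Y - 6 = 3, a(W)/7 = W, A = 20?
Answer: 337561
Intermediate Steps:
a(W) = 7*W
Y = 9 (Y = 6 + 3 = 9)
D = 441 (D = (7*9)*7 = 63*7 = 441)
(D + a(A))**2 = (441 + 7*20)**2 = (441 + 140)**2 = 581**2 = 337561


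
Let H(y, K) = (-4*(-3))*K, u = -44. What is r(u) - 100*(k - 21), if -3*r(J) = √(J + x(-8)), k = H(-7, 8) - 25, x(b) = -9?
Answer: -5000 - I*√53/3 ≈ -5000.0 - 2.4267*I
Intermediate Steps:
H(y, K) = 12*K
k = 71 (k = 12*8 - 25 = 96 - 25 = 71)
r(J) = -√(-9 + J)/3 (r(J) = -√(J - 9)/3 = -√(-9 + J)/3)
r(u) - 100*(k - 21) = -√(-9 - 44)/3 - 100*(71 - 21) = -I*√53/3 - 100*50 = -I*√53/3 - 1*5000 = -I*√53/3 - 5000 = -5000 - I*√53/3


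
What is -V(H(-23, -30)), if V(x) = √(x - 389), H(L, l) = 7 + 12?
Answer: -I*√370 ≈ -19.235*I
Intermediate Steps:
H(L, l) = 19
V(x) = √(-389 + x)
-V(H(-23, -30)) = -√(-389 + 19) = -√(-370) = -I*√370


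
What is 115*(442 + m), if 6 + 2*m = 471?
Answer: 155135/2 ≈ 77568.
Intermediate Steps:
m = 465/2 (m = -3 + (½)*471 = -3 + 471/2 = 465/2 ≈ 232.50)
115*(442 + m) = 115*(442 + 465/2) = 115*(1349/2) = 155135/2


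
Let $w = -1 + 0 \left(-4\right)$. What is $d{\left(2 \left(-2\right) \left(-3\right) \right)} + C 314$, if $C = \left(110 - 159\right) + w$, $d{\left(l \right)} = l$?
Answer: $-15688$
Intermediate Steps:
$w = -1$ ($w = -1 + 0 = -1$)
$C = -50$ ($C = \left(110 - 159\right) - 1 = -49 - 1 = -50$)
$d{\left(2 \left(-2\right) \left(-3\right) \right)} + C 314 = 2 \left(-2\right) \left(-3\right) - 15700 = \left(-4\right) \left(-3\right) - 15700 = 12 - 15700 = -15688$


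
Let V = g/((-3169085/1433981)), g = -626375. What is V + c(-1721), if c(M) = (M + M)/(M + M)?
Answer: 179642603592/633817 ≈ 2.8343e+5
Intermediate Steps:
c(M) = 1 (c(M) = (2*M)/((2*M)) = (2*M)*(1/(2*M)) = 1)
V = 179641969775/633817 (V = -626375/((-3169085/1433981)) = -626375/((-3169085*1/1433981)) = -626375/(-3169085/1433981) = -626375*(-1433981/3169085) = 179641969775/633817 ≈ 2.8343e+5)
V + c(-1721) = 179641969775/633817 + 1 = 179642603592/633817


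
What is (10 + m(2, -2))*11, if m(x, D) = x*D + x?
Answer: 88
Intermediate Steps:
m(x, D) = x + D*x (m(x, D) = D*x + x = x + D*x)
(10 + m(2, -2))*11 = (10 + 2*(1 - 2))*11 = (10 + 2*(-1))*11 = (10 - 2)*11 = 8*11 = 88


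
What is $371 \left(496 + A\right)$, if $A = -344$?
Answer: $56392$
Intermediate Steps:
$371 \left(496 + A\right) = 371 \left(496 - 344\right) = 371 \cdot 152 = 56392$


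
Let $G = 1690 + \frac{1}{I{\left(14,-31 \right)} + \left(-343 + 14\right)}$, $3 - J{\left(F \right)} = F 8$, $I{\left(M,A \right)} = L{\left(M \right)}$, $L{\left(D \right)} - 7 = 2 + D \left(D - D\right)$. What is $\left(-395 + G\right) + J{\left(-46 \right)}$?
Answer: $\frac{533119}{320} \approx 1666.0$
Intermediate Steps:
$L{\left(D \right)} = 9$ ($L{\left(D \right)} = 7 + \left(2 + D \left(D - D\right)\right) = 7 + \left(2 + D 0\right) = 7 + \left(2 + 0\right) = 7 + 2 = 9$)
$I{\left(M,A \right)} = 9$
$J{\left(F \right)} = 3 - 8 F$ ($J{\left(F \right)} = 3 - F 8 = 3 - 8 F$)
$G = \frac{540799}{320}$ ($G = 1690 + \frac{1}{9 + \left(-343 + 14\right)} = 1690 + \frac{1}{9 - 329} = 1690 + \frac{1}{-320} = 1690 - \frac{1}{320} = \frac{540799}{320} \approx 1690.0$)
$\left(-395 + G\right) + J{\left(-46 \right)} = \left(-395 + \frac{540799}{320}\right) + \left(3 - -368\right) = \frac{414399}{320} + \left(3 + 368\right) = \frac{414399}{320} + 371 = \frac{533119}{320}$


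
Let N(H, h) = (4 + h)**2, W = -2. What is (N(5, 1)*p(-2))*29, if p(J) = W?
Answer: -1450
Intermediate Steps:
p(J) = -2
(N(5, 1)*p(-2))*29 = ((4 + 1)**2*(-2))*29 = (5**2*(-2))*29 = (25*(-2))*29 = -50*29 = -1450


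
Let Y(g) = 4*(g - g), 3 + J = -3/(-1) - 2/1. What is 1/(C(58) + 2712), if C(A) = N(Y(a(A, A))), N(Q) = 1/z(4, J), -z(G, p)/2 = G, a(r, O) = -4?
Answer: 8/21695 ≈ 0.00036875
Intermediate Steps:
J = -2 (J = -3 + (-3/(-1) - 2/1) = -3 + (-3*(-1) - 2*1) = -3 + (3 - 2) = -3 + 1 = -2)
z(G, p) = -2*G
Y(g) = 0 (Y(g) = 4*0 = 0)
N(Q) = -⅛ (N(Q) = 1/(-2*4) = 1/(-8) = -⅛)
C(A) = -⅛
1/(C(58) + 2712) = 1/(-⅛ + 2712) = 1/(21695/8) = 8/21695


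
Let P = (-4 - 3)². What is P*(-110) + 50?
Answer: -5340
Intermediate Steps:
P = 49 (P = (-7)² = 49)
P*(-110) + 50 = 49*(-110) + 50 = -5390 + 50 = -5340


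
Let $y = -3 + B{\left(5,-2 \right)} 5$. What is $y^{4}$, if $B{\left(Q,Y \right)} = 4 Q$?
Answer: $88529281$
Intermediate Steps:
$y = 97$ ($y = -3 + 4 \cdot 5 \cdot 5 = -3 + 20 \cdot 5 = -3 + 100 = 97$)
$y^{4} = 97^{4} = 88529281$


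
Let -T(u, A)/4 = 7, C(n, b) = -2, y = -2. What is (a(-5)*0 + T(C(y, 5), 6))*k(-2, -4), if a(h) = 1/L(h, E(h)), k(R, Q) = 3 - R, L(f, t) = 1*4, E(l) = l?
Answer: -140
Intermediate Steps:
L(f, t) = 4
T(u, A) = -28 (T(u, A) = -4*7 = -28)
a(h) = 1/4
(a(-5)*0 + T(C(y, 5), 6))*k(-2, -4) = ((1/4)*0 - 28)*(3 - 1*(-2)) = (0 - 28)*(3 + 2) = -28*5 = -140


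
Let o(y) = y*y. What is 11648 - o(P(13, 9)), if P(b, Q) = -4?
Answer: 11632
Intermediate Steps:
o(y) = y²
11648 - o(P(13, 9)) = 11648 - 1*(-4)² = 11648 - 1*16 = 11648 - 16 = 11632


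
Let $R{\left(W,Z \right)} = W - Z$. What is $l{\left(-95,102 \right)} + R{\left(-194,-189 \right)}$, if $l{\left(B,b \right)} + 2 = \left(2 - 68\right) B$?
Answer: $6263$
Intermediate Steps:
$l{\left(B,b \right)} = -2 - 66 B$ ($l{\left(B,b \right)} = -2 + \left(2 - 68\right) B = -2 - 66 B$)
$l{\left(-95,102 \right)} + R{\left(-194,-189 \right)} = \left(-2 - -6270\right) - 5 = \left(-2 + 6270\right) + \left(-194 + 189\right) = 6268 - 5 = 6263$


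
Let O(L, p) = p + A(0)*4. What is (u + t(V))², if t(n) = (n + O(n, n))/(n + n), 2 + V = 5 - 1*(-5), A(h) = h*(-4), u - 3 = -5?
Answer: 1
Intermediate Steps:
u = -2 (u = 3 - 5 = -2)
A(h) = -4*h
V = 8 (V = -2 + (5 - 1*(-5)) = -2 + (5 + 5) = -2 + 10 = 8)
O(L, p) = p (O(L, p) = p - 4*0*4 = p + 0*4 = p + 0 = p)
t(n) = 1 (t(n) = (n + n)/(n + n) = (2*n)/((2*n)) = (2*n)*(1/(2*n)) = 1)
(u + t(V))² = (-2 + 1)² = (-1)² = 1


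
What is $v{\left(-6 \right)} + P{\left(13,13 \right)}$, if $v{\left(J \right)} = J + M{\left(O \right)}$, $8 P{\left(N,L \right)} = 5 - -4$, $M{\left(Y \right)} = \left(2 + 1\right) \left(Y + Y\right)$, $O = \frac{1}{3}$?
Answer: $- \frac{23}{8} \approx -2.875$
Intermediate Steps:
$O = \frac{1}{3} \approx 0.33333$
$M{\left(Y \right)} = 6 Y$ ($M{\left(Y \right)} = 3 \cdot 2 Y = 6 Y$)
$P{\left(N,L \right)} = \frac{9}{8}$ ($P{\left(N,L \right)} = \frac{5 - -4}{8} = \frac{5 + 4}{8} = \frac{1}{8} \cdot 9 = \frac{9}{8}$)
$v{\left(J \right)} = 2 + J$ ($v{\left(J \right)} = J + 6 \cdot \frac{1}{3} = J + 2 = 2 + J$)
$v{\left(-6 \right)} + P{\left(13,13 \right)} = \left(2 - 6\right) + \frac{9}{8} = -4 + \frac{9}{8} = - \frac{23}{8}$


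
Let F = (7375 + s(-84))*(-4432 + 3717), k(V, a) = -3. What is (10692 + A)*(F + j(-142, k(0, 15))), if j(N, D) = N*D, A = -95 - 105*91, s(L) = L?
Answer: -5431569838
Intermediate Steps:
F = -5213065 (F = (7375 - 84)*(-4432 + 3717) = 7291*(-715) = -5213065)
A = -9650 (A = -95 - 9555 = -9650)
j(N, D) = D*N
(10692 + A)*(F + j(-142, k(0, 15))) = (10692 - 9650)*(-5213065 - 3*(-142)) = 1042*(-5213065 + 426) = 1042*(-5212639) = -5431569838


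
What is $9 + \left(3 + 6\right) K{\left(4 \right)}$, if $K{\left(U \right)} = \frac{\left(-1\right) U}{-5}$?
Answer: $\frac{81}{5} \approx 16.2$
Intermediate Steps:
$K{\left(U \right)} = \frac{U}{5}$ ($K{\left(U \right)} = - U \left(- \frac{1}{5}\right) = \frac{U}{5}$)
$9 + \left(3 + 6\right) K{\left(4 \right)} = 9 + \left(3 + 6\right) \frac{1}{5} \cdot 4 = 9 + 9 \cdot \frac{4}{5} = 9 + \frac{36}{5} = \frac{81}{5}$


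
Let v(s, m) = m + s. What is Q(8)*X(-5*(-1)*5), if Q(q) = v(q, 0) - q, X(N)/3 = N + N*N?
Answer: 0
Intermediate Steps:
X(N) = 3*N + 3*N² (X(N) = 3*(N + N*N) = 3*(N + N²) = 3*N + 3*N²)
Q(q) = 0 (Q(q) = (0 + q) - q = q - q = 0)
Q(8)*X(-5*(-1)*5) = 0*(3*(-5*(-1)*5)*(1 - 5*(-1)*5)) = 0*(3*(5*5)*(1 + 5*5)) = 0*(3*25*(1 + 25)) = 0*(3*25*26) = 0*1950 = 0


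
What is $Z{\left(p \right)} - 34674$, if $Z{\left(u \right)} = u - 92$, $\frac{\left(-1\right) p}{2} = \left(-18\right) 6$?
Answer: $-34550$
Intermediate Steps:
$p = 216$ ($p = - 2 \left(\left(-18\right) 6\right) = \left(-2\right) \left(-108\right) = 216$)
$Z{\left(u \right)} = -92 + u$ ($Z{\left(u \right)} = u - 92 = -92 + u$)
$Z{\left(p \right)} - 34674 = \left(-92 + 216\right) - 34674 = 124 - 34674 = -34550$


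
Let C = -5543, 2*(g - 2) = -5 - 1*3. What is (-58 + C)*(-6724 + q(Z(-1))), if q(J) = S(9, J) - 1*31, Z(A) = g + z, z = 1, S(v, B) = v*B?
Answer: 37885164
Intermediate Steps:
S(v, B) = B*v
g = -2 (g = 2 + (-5 - 1*3)/2 = 2 + (-5 - 3)/2 = 2 + (½)*(-8) = 2 - 4 = -2)
Z(A) = -1 (Z(A) = -2 + 1 = -1)
q(J) = -31 + 9*J (q(J) = J*9 - 1*31 = 9*J - 31 = -31 + 9*J)
(-58 + C)*(-6724 + q(Z(-1))) = (-58 - 5543)*(-6724 + (-31 + 9*(-1))) = -5601*(-6724 + (-31 - 9)) = -5601*(-6724 - 40) = -5601*(-6764) = 37885164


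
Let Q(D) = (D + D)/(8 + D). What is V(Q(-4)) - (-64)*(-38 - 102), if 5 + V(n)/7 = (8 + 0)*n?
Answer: -9107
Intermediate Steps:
Q(D) = 2*D/(8 + D) (Q(D) = (2*D)/(8 + D) = 2*D/(8 + D))
V(n) = -35 + 56*n (V(n) = -35 + 7*((8 + 0)*n) = -35 + 7*(8*n) = -35 + 56*n)
V(Q(-4)) - (-64)*(-38 - 102) = (-35 + 56*(2*(-4)/(8 - 4))) - (-64)*(-38 - 102) = (-35 + 56*(2*(-4)/4)) - (-64)*(-140) = (-35 + 56*(2*(-4)*(¼))) - 1*8960 = (-35 + 56*(-2)) - 8960 = (-35 - 112) - 8960 = -147 - 8960 = -9107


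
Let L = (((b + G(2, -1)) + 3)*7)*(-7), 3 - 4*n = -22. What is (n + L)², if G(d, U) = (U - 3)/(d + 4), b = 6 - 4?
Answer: 6115729/144 ≈ 42470.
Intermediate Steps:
n = 25/4 (n = ¾ - ¼*(-22) = ¾ + 11/2 = 25/4 ≈ 6.2500)
b = 2
G(d, U) = (-3 + U)/(4 + d)
L = -637/3 (L = (((2 + (-3 - 1)/(4 + 2)) + 3)*7)*(-7) = (((2 - 4/6) + 3)*7)*(-7) = (((2 + (⅙)*(-4)) + 3)*7)*(-7) = (((2 - ⅔) + 3)*7)*(-7) = ((4/3 + 3)*7)*(-7) = ((13/3)*7)*(-7) = (91/3)*(-7) = -637/3 ≈ -212.33)
(n + L)² = (25/4 - 637/3)² = (-2473/12)² = 6115729/144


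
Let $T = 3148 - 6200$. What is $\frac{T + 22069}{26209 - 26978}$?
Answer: $- \frac{19017}{769} \approx -24.73$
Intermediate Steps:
$T = -3052$ ($T = 3148 - 6200 = -3052$)
$\frac{T + 22069}{26209 - 26978} = \frac{-3052 + 22069}{26209 - 26978} = \frac{19017}{-769} = 19017 \left(- \frac{1}{769}\right) = - \frac{19017}{769}$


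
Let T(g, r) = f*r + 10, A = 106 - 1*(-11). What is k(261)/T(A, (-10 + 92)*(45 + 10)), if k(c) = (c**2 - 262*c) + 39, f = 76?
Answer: -111/171385 ≈ -0.00064767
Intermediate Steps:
A = 117 (A = 106 + 11 = 117)
k(c) = 39 + c**2 - 262*c
T(g, r) = 10 + 76*r (T(g, r) = 76*r + 10 = 10 + 76*r)
k(261)/T(A, (-10 + 92)*(45 + 10)) = (39 + 261**2 - 262*261)/(10 + 76*((-10 + 92)*(45 + 10))) = (39 + 68121 - 68382)/(10 + 76*(82*55)) = -222/(10 + 76*4510) = -222/(10 + 342760) = -222/342770 = -222*1/342770 = -111/171385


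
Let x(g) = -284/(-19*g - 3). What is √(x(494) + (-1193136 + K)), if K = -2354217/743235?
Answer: 3*I*√717293766850475253352295/2326077805 ≈ 1092.3*I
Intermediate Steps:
x(g) = -284/(-3 - 19*g)
K = -784739/247745 (K = -2354217*1/743235 = -784739/247745 ≈ -3.1675)
√(x(494) + (-1193136 + K)) = √(284/(3 + 19*494) + (-1193136 - 784739/247745)) = √(284/(3 + 9386) - 295594263059/247745) = √(284/9389 - 295594263059/247745) = √(-2775334465501371/2326077805) = 3*I*√717293766850475253352295/2326077805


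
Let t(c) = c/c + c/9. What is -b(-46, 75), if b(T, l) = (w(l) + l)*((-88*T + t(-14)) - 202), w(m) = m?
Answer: -1730450/3 ≈ -5.7682e+5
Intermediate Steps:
t(c) = 1 + c/9 (t(c) = 1 + c*(⅑) = 1 + c/9)
b(T, l) = 2*l*(-1823/9 - 88*T) (b(T, l) = (l + l)*((-88*T + (1 + (⅑)*(-14))) - 202) = (2*l)*((-88*T + (1 - 14/9)) - 202) = (2*l)*((-88*T - 5/9) - 202) = (2*l)*((-5/9 - 88*T) - 202) = (2*l)*(-1823/9 - 88*T) = 2*l*(-1823/9 - 88*T))
-b(-46, 75) = -2*75*(-1823 - 792*(-46))/9 = -2*75*(-1823 + 36432)/9 = -2*75*34609/9 = -1*1730450/3 = -1730450/3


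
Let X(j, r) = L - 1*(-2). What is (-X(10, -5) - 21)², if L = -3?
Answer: 400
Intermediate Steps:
X(j, r) = -1 (X(j, r) = -3 - 1*(-2) = -3 + 2 = -1)
(-X(10, -5) - 21)² = (-1*(-1) - 21)² = (1 - 21)² = (-20)² = 400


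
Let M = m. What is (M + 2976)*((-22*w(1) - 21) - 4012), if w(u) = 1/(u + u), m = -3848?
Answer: 3526368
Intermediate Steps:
w(u) = 1/(2*u)
M = -3848
(M + 2976)*((-22*w(1) - 21) - 4012) = (-3848 + 2976)*((-11/1 - 21) - 4012) = -872*((-11 - 21) - 4012) = -872*(-32 - 4012) = -872*(-4044) = 3526368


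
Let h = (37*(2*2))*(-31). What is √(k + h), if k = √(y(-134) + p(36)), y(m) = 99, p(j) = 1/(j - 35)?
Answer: I*√4578 ≈ 67.661*I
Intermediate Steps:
p(j) = 1/(-35 + j)
k = 10 (k = √(99 + 1/(-35 + 36)) = √(99 + 1/1) = √(99 + 1) = √100 = 10)
h = -4588 (h = (37*4)*(-31) = 148*(-31) = -4588)
√(k + h) = √(10 - 4588) = √(-4578) = I*√4578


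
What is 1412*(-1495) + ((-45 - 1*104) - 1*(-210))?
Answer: -2110879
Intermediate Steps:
1412*(-1495) + ((-45 - 1*104) - 1*(-210)) = -2110940 + ((-45 - 104) + 210) = -2110940 + (-149 + 210) = -2110940 + 61 = -2110879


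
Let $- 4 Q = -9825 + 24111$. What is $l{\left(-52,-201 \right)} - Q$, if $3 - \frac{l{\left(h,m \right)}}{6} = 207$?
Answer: $\frac{4695}{2} \approx 2347.5$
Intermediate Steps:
$l{\left(h,m \right)} = -1224$ ($l{\left(h,m \right)} = 18 - 1242 = -1224$)
$Q = - \frac{7143}{2}$ ($Q = - \frac{-9825 + 24111}{4} = \left(- \frac{1}{4}\right) 14286 = - \frac{7143}{2} \approx -3571.5$)
$l{\left(-52,-201 \right)} - Q = -1224 - - \frac{7143}{2} = -1224 + \frac{7143}{2} = \frac{4695}{2}$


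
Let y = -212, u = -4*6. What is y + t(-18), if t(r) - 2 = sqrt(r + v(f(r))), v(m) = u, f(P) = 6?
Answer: -210 + I*sqrt(42) ≈ -210.0 + 6.4807*I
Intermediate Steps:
u = -24
v(m) = -24
t(r) = 2 + sqrt(-24 + r) (t(r) = 2 + sqrt(r - 24) = 2 + sqrt(-24 + r))
y + t(-18) = -212 + (2 + sqrt(-24 - 18)) = -212 + (2 + sqrt(-42)) = -212 + (2 + I*sqrt(42)) = -210 + I*sqrt(42)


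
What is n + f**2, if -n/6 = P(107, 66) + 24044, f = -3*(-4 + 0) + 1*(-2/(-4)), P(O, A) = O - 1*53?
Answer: -577727/4 ≈ -1.4443e+5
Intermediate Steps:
P(O, A) = -53 + O (P(O, A) = O - 53 = -53 + O)
f = 25/2 (f = -3*(-4) + 1*(-2*(-1/4)) = 12 + 1*(1/2) = 12 + 1/2 = 25/2 ≈ 12.500)
n = -144588 (n = -6*((-53 + 107) + 24044) = -6*(54 + 24044) = -6*24098 = -144588)
n + f**2 = -144588 + (25/2)**2 = -144588 + 625/4 = -577727/4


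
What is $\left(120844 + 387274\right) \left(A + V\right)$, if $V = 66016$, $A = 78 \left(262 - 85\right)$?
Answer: $40558994996$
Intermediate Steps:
$A = 13806$ ($A = 78 \cdot 177 = 13806$)
$\left(120844 + 387274\right) \left(A + V\right) = \left(120844 + 387274\right) \left(13806 + 66016\right) = 508118 \cdot 79822 = 40558994996$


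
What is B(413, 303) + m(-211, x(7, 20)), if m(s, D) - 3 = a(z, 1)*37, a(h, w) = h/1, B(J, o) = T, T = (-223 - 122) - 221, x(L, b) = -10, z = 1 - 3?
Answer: -637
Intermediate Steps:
z = -2
T = -566 (T = -345 - 221 = -566)
B(J, o) = -566
a(h, w) = h (a(h, w) = h*1 = h)
m(s, D) = -71 (m(s, D) = 3 - 2*37 = 3 - 74 = -71)
B(413, 303) + m(-211, x(7, 20)) = -566 - 71 = -637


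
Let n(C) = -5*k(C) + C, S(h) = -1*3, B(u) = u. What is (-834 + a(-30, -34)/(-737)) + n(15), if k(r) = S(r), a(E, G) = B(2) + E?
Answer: -592520/737 ≈ -803.96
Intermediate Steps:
S(h) = -3
a(E, G) = 2 + E
k(r) = -3
n(C) = 15 + C (n(C) = -5*(-3) + C = 15 + C)
(-834 + a(-30, -34)/(-737)) + n(15) = (-834 + (2 - 30)/(-737)) + (15 + 15) = (-834 - 28*(-1/737)) + 30 = (-834 + 28/737) + 30 = -614630/737 + 30 = -592520/737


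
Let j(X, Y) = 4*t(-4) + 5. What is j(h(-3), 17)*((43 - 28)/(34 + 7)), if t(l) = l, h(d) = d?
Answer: -165/41 ≈ -4.0244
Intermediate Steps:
j(X, Y) = -11 (j(X, Y) = 4*(-4) + 5 = -16 + 5 = -11)
j(h(-3), 17)*((43 - 28)/(34 + 7)) = -11*(43 - 28)/(34 + 7) = -165/41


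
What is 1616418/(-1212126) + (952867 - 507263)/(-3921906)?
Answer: -573297303901/396153686013 ≈ -1.4472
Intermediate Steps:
1616418/(-1212126) + (952867 - 507263)/(-3921906) = 1616418*(-1/1212126) + 445604*(-1/3921906) = -269403/202021 - 222802/1960953 = -573297303901/396153686013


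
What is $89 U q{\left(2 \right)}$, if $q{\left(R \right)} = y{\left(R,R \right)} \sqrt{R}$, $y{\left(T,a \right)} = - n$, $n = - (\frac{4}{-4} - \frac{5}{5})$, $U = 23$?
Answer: $- 4094 \sqrt{2} \approx -5789.8$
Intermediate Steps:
$n = 2$ ($n = - (4 \left(- \frac{1}{4}\right) - 1) = - (-1 - 1) = \left(-1\right) \left(-2\right) = 2$)
$y{\left(T,a \right)} = -2$ ($y{\left(T,a \right)} = \left(-1\right) 2 = -2$)
$q{\left(R \right)} = - 2 \sqrt{R}$
$89 U q{\left(2 \right)} = 89 \cdot 23 \left(- 2 \sqrt{2}\right) = 2047 \left(- 2 \sqrt{2}\right) = - 4094 \sqrt{2}$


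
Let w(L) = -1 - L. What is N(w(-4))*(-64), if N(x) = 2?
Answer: -128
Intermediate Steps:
N(w(-4))*(-64) = 2*(-64) = -128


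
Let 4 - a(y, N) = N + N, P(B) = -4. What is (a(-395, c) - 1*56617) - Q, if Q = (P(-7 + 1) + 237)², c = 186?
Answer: -111274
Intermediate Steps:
a(y, N) = 4 - 2*N (a(y, N) = 4 - (N + N) = 4 - 2*N)
Q = 54289 (Q = (-4 + 237)² = 233² = 54289)
(a(-395, c) - 1*56617) - Q = ((4 - 2*186) - 1*56617) - 1*54289 = ((4 - 372) - 56617) - 54289 = (-368 - 56617) - 54289 = -56985 - 54289 = -111274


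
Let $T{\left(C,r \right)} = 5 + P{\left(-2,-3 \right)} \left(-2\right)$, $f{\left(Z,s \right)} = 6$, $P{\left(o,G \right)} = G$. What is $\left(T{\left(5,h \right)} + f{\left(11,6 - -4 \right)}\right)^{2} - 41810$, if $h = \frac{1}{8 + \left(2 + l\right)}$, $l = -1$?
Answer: $-41521$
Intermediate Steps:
$h = \frac{1}{9}$ ($h = \frac{1}{8 + \left(2 - 1\right)} = \frac{1}{8 + 1} = \frac{1}{9} \approx 0.11111$)
$T{\left(C,r \right)} = 11$ ($T{\left(C,r \right)} = 5 - -6 = 5 + 6 = 11$)
$\left(T{\left(5,h \right)} + f{\left(11,6 - -4 \right)}\right)^{2} - 41810 = \left(11 + 6\right)^{2} - 41810 = 17^{2} - 41810 = 289 - 41810 = -41521$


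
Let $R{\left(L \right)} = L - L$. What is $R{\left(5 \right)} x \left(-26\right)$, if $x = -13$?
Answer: $0$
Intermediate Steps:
$R{\left(L \right)} = 0$
$R{\left(5 \right)} x \left(-26\right) = 0 \left(-13\right) \left(-26\right) = 0 \left(-26\right) = 0$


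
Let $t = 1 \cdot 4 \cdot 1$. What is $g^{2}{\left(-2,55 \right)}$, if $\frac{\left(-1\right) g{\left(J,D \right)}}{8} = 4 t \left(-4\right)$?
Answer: $262144$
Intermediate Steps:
$t = 4$ ($t = 4 \cdot 1 = 4$)
$g{\left(J,D \right)} = 512$ ($g{\left(J,D \right)} = - 8 \cdot 4 \cdot 4 \left(-4\right) = - 8 \cdot 16 \left(-4\right) = \left(-8\right) \left(-64\right) = 512$)
$g^{2}{\left(-2,55 \right)} = 512^{2} = 262144$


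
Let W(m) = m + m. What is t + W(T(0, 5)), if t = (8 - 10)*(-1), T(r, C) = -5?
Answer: -8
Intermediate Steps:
W(m) = 2*m
t = 2 (t = -2*(-1) = 2)
t + W(T(0, 5)) = 2 + 2*(-5) = 2 - 10 = -8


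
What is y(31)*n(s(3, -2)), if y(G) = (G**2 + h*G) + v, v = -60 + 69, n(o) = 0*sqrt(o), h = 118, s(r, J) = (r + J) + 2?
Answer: 0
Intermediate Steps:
s(r, J) = 2 + J + r (s(r, J) = (J + r) + 2 = 2 + J + r)
n(o) = 0
v = 9
y(G) = 9 + G**2 + 118*G (y(G) = (G**2 + 118*G) + 9 = 9 + G**2 + 118*G)
y(31)*n(s(3, -2)) = (9 + 31**2 + 118*31)*0 = (9 + 961 + 3658)*0 = 4628*0 = 0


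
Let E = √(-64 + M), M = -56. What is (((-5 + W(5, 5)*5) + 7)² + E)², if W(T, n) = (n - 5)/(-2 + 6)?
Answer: -104 + 16*I*√30 ≈ -104.0 + 87.636*I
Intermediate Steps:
E = 2*I*√30 (E = √(-64 - 56) = √(-120) = 2*I*√30 ≈ 10.954*I)
W(T, n) = -5/4 + n/4 (W(T, n) = (-5 + n)/4 = (-5 + n)*(¼) = -5/4 + n/4)
(((-5 + W(5, 5)*5) + 7)² + E)² = (((-5 + (-5/4 + (¼)*5)*5) + 7)² + 2*I*√30)² = (((-5 + (-5/4 + 5/4)*5) + 7)² + 2*I*√30)² = (((-5 + 0*5) + 7)² + 2*I*√30)² = (((-5 + 0) + 7)² + 2*I*√30)² = ((-5 + 7)² + 2*I*√30)² = (2² + 2*I*√30)² = (4 + 2*I*√30)²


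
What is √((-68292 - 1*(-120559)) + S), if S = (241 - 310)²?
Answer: 2*√14257 ≈ 238.81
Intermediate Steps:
S = 4761 (S = (-69)² = 4761)
√((-68292 - 1*(-120559)) + S) = √((-68292 - 1*(-120559)) + 4761) = √((-68292 + 120559) + 4761) = √(52267 + 4761) = √57028 = 2*√14257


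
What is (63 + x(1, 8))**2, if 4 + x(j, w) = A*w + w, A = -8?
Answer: 9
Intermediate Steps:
x(j, w) = -4 - 7*w (x(j, w) = -4 + (-8*w + w) = -4 - 7*w)
(63 + x(1, 8))**2 = (63 + (-4 - 7*8))**2 = (63 + (-4 - 56))**2 = (63 - 60)**2 = 3**2 = 9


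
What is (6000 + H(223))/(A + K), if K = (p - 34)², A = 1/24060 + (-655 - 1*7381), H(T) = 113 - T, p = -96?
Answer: 141713400/213267841 ≈ 0.66449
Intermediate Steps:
A = -193346159/24060 (A = 1/24060 + (-655 - 7381) = 1/24060 - 8036 = -193346159/24060 ≈ -8036.0)
K = 16900 (K = (-96 - 34)² = (-130)² = 16900)
(6000 + H(223))/(A + K) = (6000 + (113 - 1*223))/(-193346159/24060 + 16900) = (6000 + (113 - 223))/(213267841/24060) = (6000 - 110)*(24060/213267841) = 5890*(24060/213267841) = 141713400/213267841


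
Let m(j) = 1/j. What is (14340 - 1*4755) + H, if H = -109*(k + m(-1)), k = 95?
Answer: -661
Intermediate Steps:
H = -10246 (H = -109*(95 + 1/(-1)) = -109*(95 - 1) = -109*94 = -10246)
(14340 - 1*4755) + H = (14340 - 1*4755) - 10246 = (14340 - 4755) - 10246 = 9585 - 10246 = -661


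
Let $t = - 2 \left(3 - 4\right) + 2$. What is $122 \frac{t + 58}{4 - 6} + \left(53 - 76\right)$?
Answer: $-3805$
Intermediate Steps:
$t = 4$ ($t = - 2 \left(3 - 4\right) + 2 = \left(-2\right) \left(-1\right) + 2 = 2 + 2 = 4$)
$122 \frac{t + 58}{4 - 6} + \left(53 - 76\right) = 122 \frac{4 + 58}{4 - 6} + \left(53 - 76\right) = 122 \frac{62}{-2} - 23 = 122 \cdot 62 \left(- \frac{1}{2}\right) - 23 = 122 \left(-31\right) - 23 = -3782 - 23 = -3805$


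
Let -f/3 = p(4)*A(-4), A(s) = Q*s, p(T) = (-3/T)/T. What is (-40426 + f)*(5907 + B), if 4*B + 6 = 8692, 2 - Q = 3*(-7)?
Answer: -2615996027/8 ≈ -3.2700e+8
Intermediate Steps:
Q = 23 (Q = 2 - 3*(-7) = 2 - 1*(-21) = 2 + 21 = 23)
p(T) = -3/T²
B = 4343/2 (B = -3/2 + (¼)*8692 = -3/2 + 2173 = 4343/2 ≈ 2171.5)
A(s) = 23*s
f = -207/4 (f = -3*(-3/4²)*23*(-4) = -3*(-3*1/16)*(-92) = -(-9)*(-92)/16 = -3*69/4 = -207/4 ≈ -51.750)
(-40426 + f)*(5907 + B) = (-40426 - 207/4)*(5907 + 4343/2) = -161911/4*16157/2 = -2615996027/8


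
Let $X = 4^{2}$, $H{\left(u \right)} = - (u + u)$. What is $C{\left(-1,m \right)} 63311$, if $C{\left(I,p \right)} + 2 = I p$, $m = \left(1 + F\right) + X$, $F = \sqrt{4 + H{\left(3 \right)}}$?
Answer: $-1202909 - 63311 i \sqrt{2} \approx -1.2029 \cdot 10^{6} - 89535.0 i$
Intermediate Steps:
$H{\left(u \right)} = - 2 u$
$F = i \sqrt{2}$ ($F = \sqrt{4 - 6} = \sqrt{-2} = i \sqrt{2} \approx 1.4142 i$)
$X = 16$
$m = 17 + i \sqrt{2}$ ($m = \left(1 + i \sqrt{2}\right) + 16 = 17 + i \sqrt{2} \approx 17.0 + 1.4142 i$)
$C{\left(I,p \right)} = -2 + I p$
$C{\left(-1,m \right)} 63311 = \left(-2 - \left(17 + i \sqrt{2}\right)\right) 63311 = \left(-19 - i \sqrt{2}\right) 63311 = -1202909 - 63311 i \sqrt{2}$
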